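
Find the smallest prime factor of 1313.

13

1313 is odd.
Digit sum 8, not divisible by 3.
Ends in 3: not divisible by 5.
7: 1313 = 7·187 + 4
11: 1313 = 11·119 + 4
13: 1313 = 13·101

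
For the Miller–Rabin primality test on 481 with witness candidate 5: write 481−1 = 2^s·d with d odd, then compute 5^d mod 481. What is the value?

177

481 − 1 = 480 = 2^5 · 15, so d = 15.
5^1 ≡ 5 (mod 481)
5^2 ≡ 5^2 = 25 ≡ 25 (mod 481)
5^4 ≡ 25^2 = 625 ≡ 144 (mod 481)
5^8 ≡ 144^2 = 20736 ≡ 53 (mod 481)
15 = 8 + 4 + 2 + 1 in binary powers of 2.
So 5^15 ≡ 53 · 144 · 25 · 5 ≡ 177 (mod 481).
Squaring chain: 177 → 64 → 248 → 417 → 248; never reaches −1, so base 5 is a Miller–Rabin witness that 481 is composite.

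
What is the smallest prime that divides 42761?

42761 is odd.
Digit sum 20, not divisible by 3.
Ends in 1: not divisible by 5.
7: 42761 = 7·6108 + 5
11: 42761 = 11·3887 + 4
13: 42761 = 13·3289 + 4
17: 42761 = 17·2515 + 6
19: 42761 = 19·2250 + 11
23: 42761 = 23·1859 + 4
29: 42761 = 29·1474 + 15
31: 42761 = 31·1379 + 12
37: 42761 = 37·1155 + 26
41: 42761 = 41·1042 + 39
43: 42761 = 43·994 + 19
47: 42761 = 47·909 + 38
53: 42761 = 53·806 + 43
59: 42761 = 59·724 + 45
61: 42761 = 61·701

61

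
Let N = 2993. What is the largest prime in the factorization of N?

73

2993 = 41 · 73
73 is prime.
So 2993 = 41 · 73; the largest prime factor is 73.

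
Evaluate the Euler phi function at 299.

Factor: 299 = 13 · 23.
φ(299) = (13−1) · (23−1) = 12 · 22 = 264.

264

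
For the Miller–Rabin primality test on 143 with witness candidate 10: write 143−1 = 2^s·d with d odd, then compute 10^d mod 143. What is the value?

143 − 1 = 142 = 2^1 · 71, so d = 71.
10^1 ≡ 10 (mod 143)
10^2 ≡ 10^2 = 100 ≡ 100 (mod 143)
10^4 ≡ 100^2 = 10000 ≡ 133 (mod 143)
10^8 ≡ 133^2 = 17689 ≡ 100 (mod 143)
10^16 ≡ 100^2 = 10000 ≡ 133 (mod 143)
10^32 ≡ 133^2 = 17689 ≡ 100 (mod 143)
10^64 ≡ 100^2 = 10000 ≡ 133 (mod 143)
71 = 64 + 4 + 2 + 1 in binary powers of 2.
So 10^71 ≡ 133 · 133 · 100 · 10 ≡ 43 (mod 143).
Squaring chain: 43; never reaches −1, so base 10 is a Miller–Rabin witness that 143 is composite.

43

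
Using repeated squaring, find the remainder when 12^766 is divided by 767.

12^1 ≡ 12 (mod 767)
12^2 ≡ 12^2 = 144 ≡ 144 (mod 767)
12^4 ≡ 144^2 = 20736 ≡ 27 (mod 767)
12^8 ≡ 27^2 = 729 ≡ 729 (mod 767)
12^16 ≡ 729^2 = 531441 ≡ 677 (mod 767)
12^32 ≡ 677^2 = 458329 ≡ 430 (mod 767)
12^64 ≡ 430^2 = 184900 ≡ 53 (mod 767)
12^128 ≡ 53^2 = 2809 ≡ 508 (mod 767)
12^256 ≡ 508^2 = 258064 ≡ 352 (mod 767)
12^512 ≡ 352^2 = 123904 ≡ 417 (mod 767)
766 = 512 + 128 + 64 + 32 + 16 + 8 + 4 + 2 in binary powers of 2.
So 12^766 ≡ 417 · 508 · 53 · 430 · 677 · 729 · 27 · 144 ≡ 508 (mod 767).
Since 508 ≠ 1, base 12 is a Fermat witness: 767 is composite.

508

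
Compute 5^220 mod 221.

5^1 ≡ 5 (mod 221)
5^2 ≡ 5^2 = 25 ≡ 25 (mod 221)
5^4 ≡ 25^2 = 625 ≡ 183 (mod 221)
5^8 ≡ 183^2 = 33489 ≡ 118 (mod 221)
5^16 ≡ 118^2 = 13924 ≡ 1 (mod 221)
5^32 ≡ 1^2 = 1 ≡ 1 (mod 221)
5^64 ≡ 1^2 = 1 ≡ 1 (mod 221)
5^128 ≡ 1^2 = 1 ≡ 1 (mod 221)
220 = 128 + 64 + 16 + 8 + 4 in binary powers of 2.
So 5^220 ≡ 1 · 1 · 1 · 118 · 183 ≡ 157 (mod 221).
Since 157 ≠ 1, base 5 is a Fermat witness: 221 is composite.

157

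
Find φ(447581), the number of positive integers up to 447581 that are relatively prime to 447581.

429088

Factor: 447581 = 47 · 89 · 107.
φ(447581) = (47−1) · (89−1) · (107−1) = 46 · 88 · 106 = 429088.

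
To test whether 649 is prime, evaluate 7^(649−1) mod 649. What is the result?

7^1 ≡ 7 (mod 649)
7^2 ≡ 7^2 = 49 ≡ 49 (mod 649)
7^4 ≡ 49^2 = 2401 ≡ 454 (mod 649)
7^8 ≡ 454^2 = 206116 ≡ 383 (mod 649)
7^16 ≡ 383^2 = 146689 ≡ 15 (mod 649)
7^32 ≡ 15^2 = 225 ≡ 225 (mod 649)
7^64 ≡ 225^2 = 50625 ≡ 3 (mod 649)
7^128 ≡ 3^2 = 9 ≡ 9 (mod 649)
7^256 ≡ 9^2 = 81 ≡ 81 (mod 649)
7^512 ≡ 81^2 = 6561 ≡ 71 (mod 649)
648 = 512 + 128 + 8 in binary powers of 2.
So 7^648 ≡ 71 · 9 · 383 ≡ 64 (mod 649).
Since 64 ≠ 1, base 7 is a Fermat witness: 649 is composite.

64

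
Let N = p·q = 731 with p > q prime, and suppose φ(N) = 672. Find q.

17

φ(n) = (p−1)(q−1) = n − (p+q) + 1, so p + q = 731 − 672 + 1 = 60.
p and q are the roots of t² − 60t + 731 = 0.
Discriminant: 60² − 4·731 = 3600 − 2924 = 676; √676 = 26.
q = (60 − 26)/2 = 17, p = (60 + 26)/2 = 43.
Check: 17 · 43 = 731.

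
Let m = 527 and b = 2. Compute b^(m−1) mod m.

2^1 ≡ 2 (mod 527)
2^2 ≡ 2^2 = 4 ≡ 4 (mod 527)
2^4 ≡ 4^2 = 16 ≡ 16 (mod 527)
2^8 ≡ 16^2 = 256 ≡ 256 (mod 527)
2^16 ≡ 256^2 = 65536 ≡ 188 (mod 527)
2^32 ≡ 188^2 = 35344 ≡ 35 (mod 527)
2^64 ≡ 35^2 = 1225 ≡ 171 (mod 527)
2^128 ≡ 171^2 = 29241 ≡ 256 (mod 527)
2^256 ≡ 256^2 = 65536 ≡ 188 (mod 527)
2^512 ≡ 188^2 = 35344 ≡ 35 (mod 527)
526 = 512 + 8 + 4 + 2 in binary powers of 2.
So 2^526 ≡ 35 · 256 · 16 · 4 ≡ 64 (mod 527).
Since 64 ≠ 1, base 2 is a Fermat witness: 527 is composite.

64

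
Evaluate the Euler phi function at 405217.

Factor: 405217 = 29 · 89 · 157.
φ(405217) = (29−1) · (89−1) · (157−1) = 28 · 88 · 156 = 384384.

384384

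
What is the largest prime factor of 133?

133 = 7 · 19
19 is prime.
So 133 = 7 · 19; the largest prime factor is 19.

19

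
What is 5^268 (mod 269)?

5^1 ≡ 5 (mod 269)
5^2 ≡ 5^2 = 25 ≡ 25 (mod 269)
5^4 ≡ 25^2 = 625 ≡ 87 (mod 269)
5^8 ≡ 87^2 = 7569 ≡ 37 (mod 269)
5^16 ≡ 37^2 = 1369 ≡ 24 (mod 269)
5^32 ≡ 24^2 = 576 ≡ 38 (mod 269)
5^64 ≡ 38^2 = 1444 ≡ 99 (mod 269)
5^128 ≡ 99^2 = 9801 ≡ 117 (mod 269)
5^256 ≡ 117^2 = 13689 ≡ 239 (mod 269)
268 = 256 + 8 + 4 in binary powers of 2.
So 5^268 ≡ 239 · 37 · 87 ≡ 1 (mod 269).
Since the result is 1, base 5 gives no evidence that 269 is composite.

1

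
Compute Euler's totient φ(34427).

34056

Factor: 34427 = 173 · 199.
φ(34427) = (173−1) · (199−1) = 172 · 198 = 34056.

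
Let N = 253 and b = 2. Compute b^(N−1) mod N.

81

2^1 ≡ 2 (mod 253)
2^2 ≡ 2^2 = 4 ≡ 4 (mod 253)
2^4 ≡ 4^2 = 16 ≡ 16 (mod 253)
2^8 ≡ 16^2 = 256 ≡ 3 (mod 253)
2^16 ≡ 3^2 = 9 ≡ 9 (mod 253)
2^32 ≡ 9^2 = 81 ≡ 81 (mod 253)
2^64 ≡ 81^2 = 6561 ≡ 236 (mod 253)
2^128 ≡ 236^2 = 55696 ≡ 36 (mod 253)
252 = 128 + 64 + 32 + 16 + 8 + 4 in binary powers of 2.
So 2^252 ≡ 36 · 236 · 81 · 9 · 3 · 16 ≡ 81 (mod 253).
Since 81 ≠ 1, base 2 is a Fermat witness: 253 is composite.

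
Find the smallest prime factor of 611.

13

611 is odd.
Digit sum 8, not divisible by 3.
Ends in 1: not divisible by 5.
7: 611 = 7·87 + 2
11: 611 = 11·55 + 6
13: 611 = 13·47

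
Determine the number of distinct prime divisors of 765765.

765765 = 3^2 · 85085
85085 = 5 · 17017
17017 = 7 · 2431
2431 = 11 · 221
221 = 13 · 17
765765 = 3^2 · 5 · 7 · 11 · 13 · 17, which has 6 distinct prime factors.

6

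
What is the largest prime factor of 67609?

97

67609 = 17 · 3977
3977 = 41 · 97
97 is prime.
So 67609 = 17 · 41 · 97; the largest prime factor is 97.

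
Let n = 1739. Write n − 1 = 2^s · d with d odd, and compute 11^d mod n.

1470

1739 − 1 = 1738 = 2^1 · 869, so d = 869.
11^1 ≡ 11 (mod 1739)
11^2 ≡ 11^2 = 121 ≡ 121 (mod 1739)
11^4 ≡ 121^2 = 14641 ≡ 729 (mod 1739)
11^8 ≡ 729^2 = 531441 ≡ 1046 (mod 1739)
11^16 ≡ 1046^2 = 1094116 ≡ 285 (mod 1739)
11^32 ≡ 285^2 = 81225 ≡ 1231 (mod 1739)
11^64 ≡ 1231^2 = 1515361 ≡ 692 (mod 1739)
11^128 ≡ 692^2 = 478864 ≡ 639 (mod 1739)
11^256 ≡ 639^2 = 408321 ≡ 1395 (mod 1739)
11^512 ≡ 1395^2 = 1946025 ≡ 84 (mod 1739)
869 = 512 + 256 + 64 + 32 + 4 + 1 in binary powers of 2.
So 11^869 ≡ 84 · 1395 · 692 · 1231 · 729 · 11 ≡ 1470 (mod 1739).
Squaring chain: 1470; never reaches −1, so base 11 is a Miller–Rabin witness that 1739 is composite.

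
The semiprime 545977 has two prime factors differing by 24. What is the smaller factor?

Since p = q + 24, we have 545977 = q(q + 24), so q² + 24q − 545977 = 0.
Discriminant: 24² + 4·545977 = 576 + 2183908 = 2184484; √2184484 = 1478.
q = (−24 + 1478)/2 = 727, and p = q + 24 = 751.
Check: 727 · 751 = 545977.

727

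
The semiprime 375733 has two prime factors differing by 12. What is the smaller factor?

Since p = q + 12, we have 375733 = q(q + 12), so q² + 12q − 375733 = 0.
Discriminant: 12² + 4·375733 = 144 + 1502932 = 1503076; √1503076 = 1226.
q = (−12 + 1226)/2 = 607, and p = q + 12 = 619.
Check: 607 · 619 = 375733.

607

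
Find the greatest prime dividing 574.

574 = 2 · 287
287 = 7 · 41
41 is prime.
So 574 = 2 · 7 · 41; the largest prime factor is 41.

41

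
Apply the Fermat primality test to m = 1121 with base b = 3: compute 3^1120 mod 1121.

3^1 ≡ 3 (mod 1121)
3^2 ≡ 3^2 = 9 ≡ 9 (mod 1121)
3^4 ≡ 9^2 = 81 ≡ 81 (mod 1121)
3^8 ≡ 81^2 = 6561 ≡ 956 (mod 1121)
3^16 ≡ 956^2 = 913936 ≡ 321 (mod 1121)
3^32 ≡ 321^2 = 103041 ≡ 1030 (mod 1121)
3^64 ≡ 1030^2 = 1060900 ≡ 434 (mod 1121)
3^128 ≡ 434^2 = 188356 ≡ 28 (mod 1121)
3^256 ≡ 28^2 = 784 ≡ 784 (mod 1121)
3^512 ≡ 784^2 = 614656 ≡ 348 (mod 1121)
3^1024 ≡ 348^2 = 121104 ≡ 36 (mod 1121)
1120 = 1024 + 64 + 32 in binary powers of 2.
So 3^1120 ≡ 36 · 434 · 1030 ≡ 765 (mod 1121).
Since 765 ≠ 1, base 3 is a Fermat witness: 1121 is composite.

765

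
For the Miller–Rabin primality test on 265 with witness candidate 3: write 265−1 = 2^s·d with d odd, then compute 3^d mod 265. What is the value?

198

265 − 1 = 264 = 2^3 · 33, so d = 33.
3^1 ≡ 3 (mod 265)
3^2 ≡ 3^2 = 9 ≡ 9 (mod 265)
3^4 ≡ 9^2 = 81 ≡ 81 (mod 265)
3^8 ≡ 81^2 = 6561 ≡ 201 (mod 265)
3^16 ≡ 201^2 = 40401 ≡ 121 (mod 265)
3^32 ≡ 121^2 = 14641 ≡ 66 (mod 265)
33 = 32 + 1 in binary powers of 2.
So 3^33 ≡ 66 · 3 ≡ 198 (mod 265).
Squaring chain: 198 → 249 → 256; never reaches −1, so base 3 is a Miller–Rabin witness that 265 is composite.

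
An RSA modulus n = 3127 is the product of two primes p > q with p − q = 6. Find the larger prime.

Since p = q + 6, we have 3127 = q(q + 6), so q² + 6q − 3127 = 0.
Discriminant: 6² + 4·3127 = 36 + 12508 = 12544; √12544 = 112.
q = (−6 + 112)/2 = 53, and p = q + 6 = 59.
Check: 53 · 59 = 3127.

59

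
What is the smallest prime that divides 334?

334 is even: 2 divides it.

2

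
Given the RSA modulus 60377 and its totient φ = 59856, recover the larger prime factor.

349

φ(n) = (p−1)(q−1) = n − (p+q) + 1, so p + q = 60377 − 59856 + 1 = 522.
p and q are the roots of t² − 522t + 60377 = 0.
Discriminant: 522² − 4·60377 = 272484 − 241508 = 30976; √30976 = 176.
q = (522 − 176)/2 = 173, p = (522 + 176)/2 = 349.
Check: 173 · 349 = 60377.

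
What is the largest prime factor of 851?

37

851 = 23 · 37
37 is prime.
So 851 = 23 · 37; the largest prime factor is 37.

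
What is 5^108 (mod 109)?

5^1 ≡ 5 (mod 109)
5^2 ≡ 5^2 = 25 ≡ 25 (mod 109)
5^4 ≡ 25^2 = 625 ≡ 80 (mod 109)
5^8 ≡ 80^2 = 6400 ≡ 78 (mod 109)
5^16 ≡ 78^2 = 6084 ≡ 89 (mod 109)
5^32 ≡ 89^2 = 7921 ≡ 73 (mod 109)
5^64 ≡ 73^2 = 5329 ≡ 97 (mod 109)
108 = 64 + 32 + 8 + 4 in binary powers of 2.
So 5^108 ≡ 97 · 73 · 78 · 80 ≡ 1 (mod 109).
Since the result is 1, base 5 gives no evidence that 109 is composite.

1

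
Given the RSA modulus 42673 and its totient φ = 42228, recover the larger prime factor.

307

φ(n) = (p−1)(q−1) = n − (p+q) + 1, so p + q = 42673 − 42228 + 1 = 446.
p and q are the roots of t² − 446t + 42673 = 0.
Discriminant: 446² − 4·42673 = 198916 − 170692 = 28224; √28224 = 168.
q = (446 − 168)/2 = 139, p = (446 + 168)/2 = 307.
Check: 139 · 307 = 42673.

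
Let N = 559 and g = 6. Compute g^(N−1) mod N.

6^1 ≡ 6 (mod 559)
6^2 ≡ 6^2 = 36 ≡ 36 (mod 559)
6^4 ≡ 36^2 = 1296 ≡ 178 (mod 559)
6^8 ≡ 178^2 = 31684 ≡ 380 (mod 559)
6^16 ≡ 380^2 = 144400 ≡ 178 (mod 559)
6^32 ≡ 178^2 = 31684 ≡ 380 (mod 559)
6^64 ≡ 380^2 = 144400 ≡ 178 (mod 559)
6^128 ≡ 178^2 = 31684 ≡ 380 (mod 559)
6^256 ≡ 380^2 = 144400 ≡ 178 (mod 559)
6^512 ≡ 178^2 = 31684 ≡ 380 (mod 559)
558 = 512 + 32 + 8 + 4 + 2 in binary powers of 2.
So 6^558 ≡ 380 · 380 · 380 · 178 · 36 ≡ 259 (mod 559).
Since 259 ≠ 1, base 6 is a Fermat witness: 559 is composite.

259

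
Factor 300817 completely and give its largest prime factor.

300817 = 11 · 27347
27347 = 23 · 1189
1189 = 29 · 41
41 is prime.
So 300817 = 11 · 23 · 29 · 41; the largest prime factor is 41.

41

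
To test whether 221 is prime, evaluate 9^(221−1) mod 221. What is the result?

9^1 ≡ 9 (mod 221)
9^2 ≡ 9^2 = 81 ≡ 81 (mod 221)
9^4 ≡ 81^2 = 6561 ≡ 152 (mod 221)
9^8 ≡ 152^2 = 23104 ≡ 120 (mod 221)
9^16 ≡ 120^2 = 14400 ≡ 35 (mod 221)
9^32 ≡ 35^2 = 1225 ≡ 120 (mod 221)
9^64 ≡ 120^2 = 14400 ≡ 35 (mod 221)
9^128 ≡ 35^2 = 1225 ≡ 120 (mod 221)
220 = 128 + 64 + 16 + 8 + 4 in binary powers of 2.
So 9^220 ≡ 120 · 35 · 35 · 120 · 152 ≡ 152 (mod 221).
Since 152 ≠ 1, base 9 is a Fermat witness: 221 is composite.

152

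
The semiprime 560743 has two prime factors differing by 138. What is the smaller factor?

Since p = q + 138, we have 560743 = q(q + 138), so q² + 138q − 560743 = 0.
Discriminant: 138² + 4·560743 = 19044 + 2242972 = 2262016; √2262016 = 1504.
q = (−138 + 1504)/2 = 683, and p = q + 138 = 821.
Check: 683 · 821 = 560743.

683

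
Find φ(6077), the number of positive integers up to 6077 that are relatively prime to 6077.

5916

Factor: 6077 = 59 · 103.
φ(6077) = (59−1) · (103−1) = 58 · 102 = 5916.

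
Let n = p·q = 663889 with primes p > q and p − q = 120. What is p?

877

Since p = q + 120, we have 663889 = q(q + 120), so q² + 120q − 663889 = 0.
Discriminant: 120² + 4·663889 = 14400 + 2655556 = 2669956; √2669956 = 1634.
q = (−120 + 1634)/2 = 757, and p = q + 120 = 877.
Check: 757 · 877 = 663889.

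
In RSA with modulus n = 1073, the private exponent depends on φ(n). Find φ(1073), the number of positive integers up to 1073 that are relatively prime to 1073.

1008

Factor: 1073 = 29 · 37.
φ(1073) = (29−1) · (37−1) = 28 · 36 = 1008.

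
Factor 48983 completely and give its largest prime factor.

73

48983 = 11 · 4453
4453 = 61 · 73
73 is prime.
So 48983 = 11 · 61 · 73; the largest prime factor is 73.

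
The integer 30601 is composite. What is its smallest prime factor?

30601 is odd.
Digit sum 10, not divisible by 3.
Ends in 1: not divisible by 5.
7: 30601 = 7·4371 + 4
11: 30601 = 11·2781 + 10
13: 30601 = 13·2353 + 12
17: 30601 = 17·1800 + 1
19: 30601 = 19·1610 + 11
23: 30601 = 23·1330 + 11
29: 30601 = 29·1055 + 6
31: 30601 = 31·987 + 4
37: 30601 = 37·827 + 2
41: 30601 = 41·746 + 15
43: 30601 = 43·711 + 28
47: 30601 = 47·651 + 4
53: 30601 = 53·577 + 20
59: 30601 = 59·518 + 39
61: 30601 = 61·501 + 40
67: 30601 = 67·456 + 49
71: 30601 = 71·431

71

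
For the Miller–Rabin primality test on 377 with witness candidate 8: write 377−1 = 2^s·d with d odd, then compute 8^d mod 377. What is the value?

31

377 − 1 = 376 = 2^3 · 47, so d = 47.
8^1 ≡ 8 (mod 377)
8^2 ≡ 8^2 = 64 ≡ 64 (mod 377)
8^4 ≡ 64^2 = 4096 ≡ 326 (mod 377)
8^8 ≡ 326^2 = 106276 ≡ 339 (mod 377)
8^16 ≡ 339^2 = 114921 ≡ 313 (mod 377)
8^32 ≡ 313^2 = 97969 ≡ 326 (mod 377)
47 = 32 + 8 + 4 + 2 + 1 in binary powers of 2.
So 8^47 ≡ 326 · 339 · 326 · 64 · 8 ≡ 31 (mod 377).
Squaring chain: 31 → 207 → 248; never reaches −1, so base 8 is a Miller–Rabin witness that 377 is composite.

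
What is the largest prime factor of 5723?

97

5723 = 59 · 97
97 is prime.
So 5723 = 59 · 97; the largest prime factor is 97.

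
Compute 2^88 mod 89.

2^1 ≡ 2 (mod 89)
2^2 ≡ 2^2 = 4 ≡ 4 (mod 89)
2^4 ≡ 4^2 = 16 ≡ 16 (mod 89)
2^8 ≡ 16^2 = 256 ≡ 78 (mod 89)
2^16 ≡ 78^2 = 6084 ≡ 32 (mod 89)
2^32 ≡ 32^2 = 1024 ≡ 45 (mod 89)
2^64 ≡ 45^2 = 2025 ≡ 67 (mod 89)
88 = 64 + 16 + 8 in binary powers of 2.
So 2^88 ≡ 67 · 32 · 78 ≡ 1 (mod 89).
Since the result is 1, base 2 gives no evidence that 89 is composite.

1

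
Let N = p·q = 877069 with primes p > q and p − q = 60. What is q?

Since p = q + 60, we have 877069 = q(q + 60), so q² + 60q − 877069 = 0.
Discriminant: 60² + 4·877069 = 3600 + 3508276 = 3511876; √3511876 = 1874.
q = (−60 + 1874)/2 = 907, and p = q + 60 = 967.
Check: 907 · 967 = 877069.

907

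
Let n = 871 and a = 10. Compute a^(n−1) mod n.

10^1 ≡ 10 (mod 871)
10^2 ≡ 10^2 = 100 ≡ 100 (mod 871)
10^4 ≡ 100^2 = 10000 ≡ 419 (mod 871)
10^8 ≡ 419^2 = 175561 ≡ 490 (mod 871)
10^16 ≡ 490^2 = 240100 ≡ 575 (mod 871)
10^32 ≡ 575^2 = 330625 ≡ 516 (mod 871)
10^64 ≡ 516^2 = 266256 ≡ 601 (mod 871)
10^128 ≡ 601^2 = 361201 ≡ 607 (mod 871)
10^256 ≡ 607^2 = 368449 ≡ 16 (mod 871)
10^512 ≡ 16^2 = 256 ≡ 256 (mod 871)
870 = 512 + 256 + 64 + 32 + 4 + 2 in binary powers of 2.
So 10^870 ≡ 256 · 16 · 601 · 516 · 419 · 100 ≡ 625 (mod 871).
Since 625 ≠ 1, base 10 is a Fermat witness: 871 is composite.

625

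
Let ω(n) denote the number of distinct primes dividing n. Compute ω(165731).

165731 = 53^2 · 59
165731 = 53^2 · 59, which has 2 distinct prime factors.

2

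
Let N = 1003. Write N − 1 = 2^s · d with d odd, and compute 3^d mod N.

838

1003 − 1 = 1002 = 2^1 · 501, so d = 501.
3^1 ≡ 3 (mod 1003)
3^2 ≡ 3^2 = 9 ≡ 9 (mod 1003)
3^4 ≡ 9^2 = 81 ≡ 81 (mod 1003)
3^8 ≡ 81^2 = 6561 ≡ 543 (mod 1003)
3^16 ≡ 543^2 = 294849 ≡ 970 (mod 1003)
3^32 ≡ 970^2 = 940900 ≡ 86 (mod 1003)
3^64 ≡ 86^2 = 7396 ≡ 375 (mod 1003)
3^128 ≡ 375^2 = 140625 ≡ 205 (mod 1003)
3^256 ≡ 205^2 = 42025 ≡ 902 (mod 1003)
501 = 256 + 128 + 64 + 32 + 16 + 4 + 1 in binary powers of 2.
So 3^501 ≡ 902 · 205 · 375 · 86 · 970 · 81 · 3 ≡ 838 (mod 1003).
Squaring chain: 838; never reaches −1, so base 3 is a Miller–Rabin witness that 1003 is composite.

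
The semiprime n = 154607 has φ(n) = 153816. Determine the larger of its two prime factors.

443

φ(n) = (p−1)(q−1) = n − (p+q) + 1, so p + q = 154607 − 153816 + 1 = 792.
p and q are the roots of t² − 792t + 154607 = 0.
Discriminant: 792² − 4·154607 = 627264 − 618428 = 8836; √8836 = 94.
q = (792 − 94)/2 = 349, p = (792 + 94)/2 = 443.
Check: 349 · 443 = 154607.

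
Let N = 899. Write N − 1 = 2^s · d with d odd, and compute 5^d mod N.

614

899 − 1 = 898 = 2^1 · 449, so d = 449.
5^1 ≡ 5 (mod 899)
5^2 ≡ 5^2 = 25 ≡ 25 (mod 899)
5^4 ≡ 25^2 = 625 ≡ 625 (mod 899)
5^8 ≡ 625^2 = 390625 ≡ 459 (mod 899)
5^16 ≡ 459^2 = 210681 ≡ 315 (mod 899)
5^32 ≡ 315^2 = 99225 ≡ 335 (mod 899)
5^64 ≡ 335^2 = 112225 ≡ 749 (mod 899)
5^128 ≡ 749^2 = 561001 ≡ 25 (mod 899)
5^256 ≡ 25^2 = 625 ≡ 625 (mod 899)
449 = 256 + 128 + 64 + 1 in binary powers of 2.
So 5^449 ≡ 625 · 25 · 749 · 5 ≡ 614 (mod 899).
Squaring chain: 614; never reaches −1, so base 5 is a Miller–Rabin witness that 899 is composite.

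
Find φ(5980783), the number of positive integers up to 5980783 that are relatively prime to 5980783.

Factor: 5980783 = 173 · 181 · 191.
φ(5980783) = (173−1) · (181−1) · (191−1) = 172 · 180 · 190 = 5882400.

5882400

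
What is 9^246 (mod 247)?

9^1 ≡ 9 (mod 247)
9^2 ≡ 9^2 = 81 ≡ 81 (mod 247)
9^4 ≡ 81^2 = 6561 ≡ 139 (mod 247)
9^8 ≡ 139^2 = 19321 ≡ 55 (mod 247)
9^16 ≡ 55^2 = 3025 ≡ 61 (mod 247)
9^32 ≡ 61^2 = 3721 ≡ 16 (mod 247)
9^64 ≡ 16^2 = 256 ≡ 9 (mod 247)
9^128 ≡ 9^2 = 81 ≡ 81 (mod 247)
246 = 128 + 64 + 32 + 16 + 4 + 2 in binary powers of 2.
So 9^246 ≡ 81 · 9 · 16 · 61 · 139 · 81 ≡ 235 (mod 247).
Since 235 ≠ 1, base 9 is a Fermat witness: 247 is composite.

235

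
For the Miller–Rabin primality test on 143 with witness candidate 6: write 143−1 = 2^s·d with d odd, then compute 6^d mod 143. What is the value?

143 − 1 = 142 = 2^1 · 71, so d = 71.
6^1 ≡ 6 (mod 143)
6^2 ≡ 6^2 = 36 ≡ 36 (mod 143)
6^4 ≡ 36^2 = 1296 ≡ 9 (mod 143)
6^8 ≡ 9^2 = 81 ≡ 81 (mod 143)
6^16 ≡ 81^2 = 6561 ≡ 126 (mod 143)
6^32 ≡ 126^2 = 15876 ≡ 3 (mod 143)
6^64 ≡ 3^2 = 9 ≡ 9 (mod 143)
71 = 64 + 4 + 2 + 1 in binary powers of 2.
So 6^71 ≡ 9 · 9 · 36 · 6 ≡ 50 (mod 143).
Squaring chain: 50; never reaches −1, so base 6 is a Miller–Rabin witness that 143 is composite.

50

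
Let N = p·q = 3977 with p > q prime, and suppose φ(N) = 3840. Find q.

φ(n) = (p−1)(q−1) = n − (p+q) + 1, so p + q = 3977 − 3840 + 1 = 138.
p and q are the roots of t² − 138t + 3977 = 0.
Discriminant: 138² − 4·3977 = 19044 − 15908 = 3136; √3136 = 56.
q = (138 − 56)/2 = 41, p = (138 + 56)/2 = 97.
Check: 41 · 97 = 3977.

41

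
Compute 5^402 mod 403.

5^1 ≡ 5 (mod 403)
5^2 ≡ 5^2 = 25 ≡ 25 (mod 403)
5^4 ≡ 25^2 = 625 ≡ 222 (mod 403)
5^8 ≡ 222^2 = 49284 ≡ 118 (mod 403)
5^16 ≡ 118^2 = 13924 ≡ 222 (mod 403)
5^32 ≡ 222^2 = 49284 ≡ 118 (mod 403)
5^64 ≡ 118^2 = 13924 ≡ 222 (mod 403)
5^128 ≡ 222^2 = 49284 ≡ 118 (mod 403)
5^256 ≡ 118^2 = 13924 ≡ 222 (mod 403)
402 = 256 + 128 + 16 + 2 in binary powers of 2.
So 5^402 ≡ 222 · 118 · 222 · 25 ≡ 311 (mod 403).
Since 311 ≠ 1, base 5 is a Fermat witness: 403 is composite.

311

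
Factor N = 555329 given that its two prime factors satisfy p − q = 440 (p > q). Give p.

Since p = q + 440, we have 555329 = q(q + 440), so q² + 440q − 555329 = 0.
Discriminant: 440² + 4·555329 = 193600 + 2221316 = 2414916; √2414916 = 1554.
q = (−440 + 1554)/2 = 557, and p = q + 440 = 997.
Check: 557 · 997 = 555329.

997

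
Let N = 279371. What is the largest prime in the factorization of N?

279371 = 43 · 6497
6497 = 73 · 89
89 is prime.
So 279371 = 43 · 73 · 89; the largest prime factor is 89.

89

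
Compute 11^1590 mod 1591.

11^1 ≡ 11 (mod 1591)
11^2 ≡ 11^2 = 121 ≡ 121 (mod 1591)
11^4 ≡ 121^2 = 14641 ≡ 322 (mod 1591)
11^8 ≡ 322^2 = 103684 ≡ 269 (mod 1591)
11^16 ≡ 269^2 = 72361 ≡ 766 (mod 1591)
11^32 ≡ 766^2 = 586756 ≡ 1268 (mod 1591)
11^64 ≡ 1268^2 = 1607824 ≡ 914 (mod 1591)
11^128 ≡ 914^2 = 835396 ≡ 121 (mod 1591)
11^256 ≡ 121^2 = 14641 ≡ 322 (mod 1591)
11^512 ≡ 322^2 = 103684 ≡ 269 (mod 1591)
11^1024 ≡ 269^2 = 72361 ≡ 766 (mod 1591)
1590 = 1024 + 512 + 32 + 16 + 4 + 2 in binary powers of 2.
So 11^1590 ≡ 766 · 269 · 1268 · 766 · 322 · 121 ≡ 1000 (mod 1591).
Since 1000 ≠ 1, base 11 is a Fermat witness: 1591 is composite.

1000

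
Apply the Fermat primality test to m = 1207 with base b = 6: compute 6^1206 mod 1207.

6^1 ≡ 6 (mod 1207)
6^2 ≡ 6^2 = 36 ≡ 36 (mod 1207)
6^4 ≡ 36^2 = 1296 ≡ 89 (mod 1207)
6^8 ≡ 89^2 = 7921 ≡ 679 (mod 1207)
6^16 ≡ 679^2 = 461041 ≡ 1174 (mod 1207)
6^32 ≡ 1174^2 = 1378276 ≡ 1089 (mod 1207)
6^64 ≡ 1089^2 = 1185921 ≡ 647 (mod 1207)
6^128 ≡ 647^2 = 418609 ≡ 987 (mod 1207)
6^256 ≡ 987^2 = 974169 ≡ 120 (mod 1207)
6^512 ≡ 120^2 = 14400 ≡ 1123 (mod 1207)
6^1024 ≡ 1123^2 = 1261129 ≡ 1021 (mod 1207)
1206 = 1024 + 128 + 32 + 16 + 4 + 2 in binary powers of 2.
So 6^1206 ≡ 1021 · 987 · 1089 · 1174 · 89 · 36 ≡ 535 (mod 1207).
Since 535 ≠ 1, base 6 is a Fermat witness: 1207 is composite.

535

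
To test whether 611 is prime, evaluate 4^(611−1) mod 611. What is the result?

4^1 ≡ 4 (mod 611)
4^2 ≡ 4^2 = 16 ≡ 16 (mod 611)
4^4 ≡ 16^2 = 256 ≡ 256 (mod 611)
4^8 ≡ 256^2 = 65536 ≡ 159 (mod 611)
4^16 ≡ 159^2 = 25281 ≡ 230 (mod 611)
4^32 ≡ 230^2 = 52900 ≡ 354 (mod 611)
4^64 ≡ 354^2 = 125316 ≡ 61 (mod 611)
4^128 ≡ 61^2 = 3721 ≡ 55 (mod 611)
4^256 ≡ 55^2 = 3025 ≡ 581 (mod 611)
4^512 ≡ 581^2 = 337561 ≡ 289 (mod 611)
610 = 512 + 64 + 32 + 2 in binary powers of 2.
So 4^610 ≡ 289 · 61 · 354 · 16 ≡ 425 (mod 611).
Since 425 ≠ 1, base 4 is a Fermat witness: 611 is composite.

425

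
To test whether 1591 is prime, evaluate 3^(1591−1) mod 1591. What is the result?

322

3^1 ≡ 3 (mod 1591)
3^2 ≡ 3^2 = 9 ≡ 9 (mod 1591)
3^4 ≡ 9^2 = 81 ≡ 81 (mod 1591)
3^8 ≡ 81^2 = 6561 ≡ 197 (mod 1591)
3^16 ≡ 197^2 = 38809 ≡ 625 (mod 1591)
3^32 ≡ 625^2 = 390625 ≡ 830 (mod 1591)
3^64 ≡ 830^2 = 688900 ≡ 1588 (mod 1591)
3^128 ≡ 1588^2 = 2521744 ≡ 9 (mod 1591)
3^256 ≡ 9^2 = 81 ≡ 81 (mod 1591)
3^512 ≡ 81^2 = 6561 ≡ 197 (mod 1591)
3^1024 ≡ 197^2 = 38809 ≡ 625 (mod 1591)
1590 = 1024 + 512 + 32 + 16 + 4 + 2 in binary powers of 2.
So 3^1590 ≡ 625 · 197 · 830 · 625 · 81 · 9 ≡ 322 (mod 1591).
Since 322 ≠ 1, base 3 is a Fermat witness: 1591 is composite.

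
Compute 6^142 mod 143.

6^1 ≡ 6 (mod 143)
6^2 ≡ 6^2 = 36 ≡ 36 (mod 143)
6^4 ≡ 36^2 = 1296 ≡ 9 (mod 143)
6^8 ≡ 9^2 = 81 ≡ 81 (mod 143)
6^16 ≡ 81^2 = 6561 ≡ 126 (mod 143)
6^32 ≡ 126^2 = 15876 ≡ 3 (mod 143)
6^64 ≡ 3^2 = 9 ≡ 9 (mod 143)
6^128 ≡ 9^2 = 81 ≡ 81 (mod 143)
142 = 128 + 8 + 4 + 2 in binary powers of 2.
So 6^142 ≡ 81 · 81 · 9 · 36 ≡ 69 (mod 143).
Since 69 ≠ 1, base 6 is a Fermat witness: 143 is composite.

69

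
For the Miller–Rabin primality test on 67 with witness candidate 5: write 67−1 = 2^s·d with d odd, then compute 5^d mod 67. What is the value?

66

67 − 1 = 66 = 2^1 · 33, so d = 33.
5^1 ≡ 5 (mod 67)
5^2 ≡ 5^2 = 25 ≡ 25 (mod 67)
5^4 ≡ 25^2 = 625 ≡ 22 (mod 67)
5^8 ≡ 22^2 = 484 ≡ 15 (mod 67)
5^16 ≡ 15^2 = 225 ≡ 24 (mod 67)
5^32 ≡ 24^2 = 576 ≡ 40 (mod 67)
33 = 32 + 1 in binary powers of 2.
So 5^33 ≡ 40 · 5 ≡ 66 (mod 67).
Since 5^d ≡ 66 (mod 67), base 5 does not prove 67 composite.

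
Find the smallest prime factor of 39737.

39737 is odd.
Digit sum 29, not divisible by 3.
Ends in 7: not divisible by 5.
7: 39737 = 7·5676 + 5
11: 39737 = 11·3612 + 5
13: 39737 = 13·3056 + 9
17: 39737 = 17·2337 + 8
19: 39737 = 19·2091 + 8
23: 39737 = 23·1727 + 16
29: 39737 = 29·1370 + 7
31: 39737 = 31·1281 + 26
37: 39737 = 37·1073 + 36
41: 39737 = 41·969 + 8
43: 39737 = 43·924 + 5
47: 39737 = 47·845 + 22
53: 39737 = 53·749 + 40
59: 39737 = 59·673 + 30
61: 39737 = 61·651 + 26
67: 39737 = 67·593 + 6
71: 39737 = 71·559 + 48
73: 39737 = 73·544 + 25
79: 39737 = 79·503

79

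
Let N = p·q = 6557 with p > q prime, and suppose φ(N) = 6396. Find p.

83

φ(n) = (p−1)(q−1) = n − (p+q) + 1, so p + q = 6557 − 6396 + 1 = 162.
p and q are the roots of t² − 162t + 6557 = 0.
Discriminant: 162² − 4·6557 = 26244 − 26228 = 16; √16 = 4.
q = (162 − 4)/2 = 79, p = (162 + 4)/2 = 83.
Check: 79 · 83 = 6557.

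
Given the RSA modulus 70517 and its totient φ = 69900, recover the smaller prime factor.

151

φ(n) = (p−1)(q−1) = n − (p+q) + 1, so p + q = 70517 − 69900 + 1 = 618.
p and q are the roots of t² − 618t + 70517 = 0.
Discriminant: 618² − 4·70517 = 381924 − 282068 = 99856; √99856 = 316.
q = (618 − 316)/2 = 151, p = (618 + 316)/2 = 467.
Check: 151 · 467 = 70517.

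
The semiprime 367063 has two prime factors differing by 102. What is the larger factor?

Since p = q + 102, we have 367063 = q(q + 102), so q² + 102q − 367063 = 0.
Discriminant: 102² + 4·367063 = 10404 + 1468252 = 1478656; √1478656 = 1216.
q = (−102 + 1216)/2 = 557, and p = q + 102 = 659.
Check: 557 · 659 = 367063.

659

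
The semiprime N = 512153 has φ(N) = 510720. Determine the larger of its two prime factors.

φ(n) = (p−1)(q−1) = n − (p+q) + 1, so p + q = 512153 − 510720 + 1 = 1434.
p and q are the roots of t² − 1434t + 512153 = 0.
Discriminant: 1434² − 4·512153 = 2056356 − 2048612 = 7744; √7744 = 88.
q = (1434 − 88)/2 = 673, p = (1434 + 88)/2 = 761.
Check: 673 · 761 = 512153.

761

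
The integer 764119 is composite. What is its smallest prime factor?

31

764119 is odd.
Digit sum 28, not divisible by 3.
Ends in 9: not divisible by 5.
7: 764119 = 7·109159 + 6
11: 764119 = 11·69465 + 4
13: 764119 = 13·58778 + 5
17: 764119 = 17·44948 + 3
19: 764119 = 19·40216 + 15
23: 764119 = 23·33222 + 13
29: 764119 = 29·26348 + 27
31: 764119 = 31·24649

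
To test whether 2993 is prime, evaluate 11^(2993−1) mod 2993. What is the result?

2806

11^1 ≡ 11 (mod 2993)
11^2 ≡ 11^2 = 121 ≡ 121 (mod 2993)
11^4 ≡ 121^2 = 14641 ≡ 2669 (mod 2993)
11^8 ≡ 2669^2 = 7123561 ≡ 221 (mod 2993)
11^16 ≡ 221^2 = 48841 ≡ 953 (mod 2993)
11^32 ≡ 953^2 = 908209 ≡ 1330 (mod 2993)
11^64 ≡ 1330^2 = 1768900 ≡ 37 (mod 2993)
11^128 ≡ 37^2 = 1369 ≡ 1369 (mod 2993)
11^256 ≡ 1369^2 = 1874161 ≡ 543 (mod 2993)
11^512 ≡ 543^2 = 294849 ≡ 1535 (mod 2993)
11^1024 ≡ 1535^2 = 2356225 ≡ 734 (mod 2993)
11^2048 ≡ 734^2 = 538756 ≡ 16 (mod 2993)
2992 = 2048 + 512 + 256 + 128 + 32 + 16 in binary powers of 2.
So 11^2992 ≡ 16 · 1535 · 543 · 1369 · 1330 · 953 ≡ 2806 (mod 2993).
Since 2806 ≠ 1, base 11 is a Fermat witness: 2993 is composite.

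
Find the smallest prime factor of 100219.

100219 is odd.
Digit sum 13, not divisible by 3.
Ends in 9: not divisible by 5.
7: 100219 = 7·14317

7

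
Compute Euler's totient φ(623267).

Factor: 623267 = 47 · 89 · 149.
φ(623267) = (47−1) · (89−1) · (149−1) = 46 · 88 · 148 = 599104.

599104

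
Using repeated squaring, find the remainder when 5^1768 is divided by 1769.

1669

5^1 ≡ 5 (mod 1769)
5^2 ≡ 5^2 = 25 ≡ 25 (mod 1769)
5^4 ≡ 25^2 = 625 ≡ 625 (mod 1769)
5^8 ≡ 625^2 = 390625 ≡ 1445 (mod 1769)
5^16 ≡ 1445^2 = 2088025 ≡ 605 (mod 1769)
5^32 ≡ 605^2 = 366025 ≡ 1611 (mod 1769)
5^64 ≡ 1611^2 = 2595321 ≡ 198 (mod 1769)
5^128 ≡ 198^2 = 39204 ≡ 286 (mod 1769)
5^256 ≡ 286^2 = 81796 ≡ 422 (mod 1769)
5^512 ≡ 422^2 = 178084 ≡ 1184 (mod 1769)
5^1024 ≡ 1184^2 = 1401856 ≡ 808 (mod 1769)
1768 = 1024 + 512 + 128 + 64 + 32 + 8 in binary powers of 2.
So 5^1768 ≡ 808 · 1184 · 286 · 198 · 1611 · 1445 ≡ 1669 (mod 1769).
Since 1669 ≠ 1, base 5 is a Fermat witness: 1769 is composite.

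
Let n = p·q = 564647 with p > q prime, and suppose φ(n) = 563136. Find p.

839

φ(n) = (p−1)(q−1) = n − (p+q) + 1, so p + q = 564647 − 563136 + 1 = 1512.
p and q are the roots of t² − 1512t + 564647 = 0.
Discriminant: 1512² − 4·564647 = 2286144 − 2258588 = 27556; √27556 = 166.
q = (1512 − 166)/2 = 673, p = (1512 + 166)/2 = 839.
Check: 673 · 839 = 564647.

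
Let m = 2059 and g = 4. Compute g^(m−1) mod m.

1161

4^1 ≡ 4 (mod 2059)
4^2 ≡ 4^2 = 16 ≡ 16 (mod 2059)
4^4 ≡ 16^2 = 256 ≡ 256 (mod 2059)
4^8 ≡ 256^2 = 65536 ≡ 1707 (mod 2059)
4^16 ≡ 1707^2 = 2913849 ≡ 364 (mod 2059)
4^32 ≡ 364^2 = 132496 ≡ 720 (mod 2059)
4^64 ≡ 720^2 = 518400 ≡ 1591 (mod 2059)
4^128 ≡ 1591^2 = 2531281 ≡ 770 (mod 2059)
4^256 ≡ 770^2 = 592900 ≡ 1967 (mod 2059)
4^512 ≡ 1967^2 = 3869089 ≡ 228 (mod 2059)
4^1024 ≡ 228^2 = 51984 ≡ 509 (mod 2059)
4^2048 ≡ 509^2 = 259081 ≡ 1706 (mod 2059)
2058 = 2048 + 8 + 2 in binary powers of 2.
So 4^2058 ≡ 1706 · 1707 · 16 ≡ 1161 (mod 2059).
Since 1161 ≠ 1, base 4 is a Fermat witness: 2059 is composite.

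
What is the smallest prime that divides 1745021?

1745021 is odd.
Digit sum 20, not divisible by 3.
Ends in 1: not divisible by 5.
7: 1745021 = 7·249288 + 5
11: 1745021 = 11·158638 + 3
13: 1745021 = 13·134232 + 5
17: 1745021 = 17·102648 + 5
19: 1745021 = 19·91843 + 4
23: 1745021 = 23·75870 + 11
29: 1745021 = 29·60173 + 4
31: 1745021 = 31·56291

31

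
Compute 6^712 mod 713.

87

6^1 ≡ 6 (mod 713)
6^2 ≡ 6^2 = 36 ≡ 36 (mod 713)
6^4 ≡ 36^2 = 1296 ≡ 583 (mod 713)
6^8 ≡ 583^2 = 339889 ≡ 501 (mod 713)
6^16 ≡ 501^2 = 251001 ≡ 25 (mod 713)
6^32 ≡ 25^2 = 625 ≡ 625 (mod 713)
6^64 ≡ 625^2 = 390625 ≡ 614 (mod 713)
6^128 ≡ 614^2 = 376996 ≡ 532 (mod 713)
6^256 ≡ 532^2 = 283024 ≡ 676 (mod 713)
6^512 ≡ 676^2 = 456976 ≡ 656 (mod 713)
712 = 512 + 128 + 64 + 8 in binary powers of 2.
So 6^712 ≡ 656 · 532 · 614 · 501 ≡ 87 (mod 713).
Since 87 ≠ 1, base 6 is a Fermat witness: 713 is composite.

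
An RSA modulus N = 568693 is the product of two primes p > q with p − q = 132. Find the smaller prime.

Since p = q + 132, we have 568693 = q(q + 132), so q² + 132q − 568693 = 0.
Discriminant: 132² + 4·568693 = 17424 + 2274772 = 2292196; √2292196 = 1514.
q = (−132 + 1514)/2 = 691, and p = q + 132 = 823.
Check: 691 · 823 = 568693.

691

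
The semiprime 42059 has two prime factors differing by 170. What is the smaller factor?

137

Since p = q + 170, we have 42059 = q(q + 170), so q² + 170q − 42059 = 0.
Discriminant: 170² + 4·42059 = 28900 + 168236 = 197136; √197136 = 444.
q = (−170 + 444)/2 = 137, and p = q + 170 = 307.
Check: 137 · 307 = 42059.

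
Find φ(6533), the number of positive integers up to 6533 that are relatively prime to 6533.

Factor: 6533 = 47 · 139.
φ(6533) = (47−1) · (139−1) = 46 · 138 = 6348.

6348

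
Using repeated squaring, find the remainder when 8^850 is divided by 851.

788

8^1 ≡ 8 (mod 851)
8^2 ≡ 8^2 = 64 ≡ 64 (mod 851)
8^4 ≡ 64^2 = 4096 ≡ 692 (mod 851)
8^8 ≡ 692^2 = 478864 ≡ 602 (mod 851)
8^16 ≡ 602^2 = 362404 ≡ 729 (mod 851)
8^32 ≡ 729^2 = 531441 ≡ 417 (mod 851)
8^64 ≡ 417^2 = 173889 ≡ 285 (mod 851)
8^128 ≡ 285^2 = 81225 ≡ 380 (mod 851)
8^256 ≡ 380^2 = 144400 ≡ 581 (mod 851)
8^512 ≡ 581^2 = 337561 ≡ 565 (mod 851)
850 = 512 + 256 + 64 + 16 + 2 in binary powers of 2.
So 8^850 ≡ 565 · 581 · 285 · 729 · 64 ≡ 788 (mod 851).
Since 788 ≠ 1, base 8 is a Fermat witness: 851 is composite.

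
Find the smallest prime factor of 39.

39 is odd.
Digit sum 12, divisible by 3.

3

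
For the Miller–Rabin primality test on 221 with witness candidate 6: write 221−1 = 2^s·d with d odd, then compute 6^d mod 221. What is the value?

221 − 1 = 220 = 2^2 · 55, so d = 55.
6^1 ≡ 6 (mod 221)
6^2 ≡ 6^2 = 36 ≡ 36 (mod 221)
6^4 ≡ 36^2 = 1296 ≡ 191 (mod 221)
6^8 ≡ 191^2 = 36481 ≡ 16 (mod 221)
6^16 ≡ 16^2 = 256 ≡ 35 (mod 221)
6^32 ≡ 35^2 = 1225 ≡ 120 (mod 221)
55 = 32 + 16 + 4 + 2 + 1 in binary powers of 2.
So 6^55 ≡ 120 · 35 · 191 · 36 · 6 ≡ 150 (mod 221).
Squaring chain: 150 → 179; never reaches −1, so base 6 is a Miller–Rabin witness that 221 is composite.

150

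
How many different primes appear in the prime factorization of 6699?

4

6699 = 3 · 2233
2233 = 7 · 319
319 = 11 · 29
6699 = 3 · 7 · 11 · 29, which has 4 distinct prime factors.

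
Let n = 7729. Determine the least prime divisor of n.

59

7729 is odd.
Digit sum 25, not divisible by 3.
Ends in 9: not divisible by 5.
7: 7729 = 7·1104 + 1
11: 7729 = 11·702 + 7
13: 7729 = 13·594 + 7
17: 7729 = 17·454 + 11
19: 7729 = 19·406 + 15
23: 7729 = 23·336 + 1
29: 7729 = 29·266 + 15
31: 7729 = 31·249 + 10
37: 7729 = 37·208 + 33
41: 7729 = 41·188 + 21
43: 7729 = 43·179 + 32
47: 7729 = 47·164 + 21
53: 7729 = 53·145 + 44
59: 7729 = 59·131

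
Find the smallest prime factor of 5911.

23

5911 is odd.
Digit sum 16, not divisible by 3.
Ends in 1: not divisible by 5.
7: 5911 = 7·844 + 3
11: 5911 = 11·537 + 4
13: 5911 = 13·454 + 9
17: 5911 = 17·347 + 12
19: 5911 = 19·311 + 2
23: 5911 = 23·257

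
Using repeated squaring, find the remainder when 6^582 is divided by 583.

278

6^1 ≡ 6 (mod 583)
6^2 ≡ 6^2 = 36 ≡ 36 (mod 583)
6^4 ≡ 36^2 = 1296 ≡ 130 (mod 583)
6^8 ≡ 130^2 = 16900 ≡ 576 (mod 583)
6^16 ≡ 576^2 = 331776 ≡ 49 (mod 583)
6^32 ≡ 49^2 = 2401 ≡ 69 (mod 583)
6^64 ≡ 69^2 = 4761 ≡ 97 (mod 583)
6^128 ≡ 97^2 = 9409 ≡ 81 (mod 583)
6^256 ≡ 81^2 = 6561 ≡ 148 (mod 583)
6^512 ≡ 148^2 = 21904 ≡ 333 (mod 583)
582 = 512 + 64 + 4 + 2 in binary powers of 2.
So 6^582 ≡ 333 · 97 · 130 · 36 ≡ 278 (mod 583).
Since 278 ≠ 1, base 6 is a Fermat witness: 583 is composite.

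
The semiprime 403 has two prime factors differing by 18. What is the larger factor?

Since p = q + 18, we have 403 = q(q + 18), so q² + 18q − 403 = 0.
Discriminant: 18² + 4·403 = 324 + 1612 = 1936; √1936 = 44.
q = (−18 + 44)/2 = 13, and p = q + 18 = 31.
Check: 13 · 31 = 403.

31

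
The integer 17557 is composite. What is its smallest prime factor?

97

17557 is odd.
Digit sum 25, not divisible by 3.
Ends in 7: not divisible by 5.
7: 17557 = 7·2508 + 1
11: 17557 = 11·1596 + 1
13: 17557 = 13·1350 + 7
17: 17557 = 17·1032 + 13
19: 17557 = 19·924 + 1
23: 17557 = 23·763 + 8
29: 17557 = 29·605 + 12
31: 17557 = 31·566 + 11
37: 17557 = 37·474 + 19
41: 17557 = 41·428 + 9
43: 17557 = 43·408 + 13
47: 17557 = 47·373 + 26
53: 17557 = 53·331 + 14
59: 17557 = 59·297 + 34
61: 17557 = 61·287 + 50
67: 17557 = 67·262 + 3
71: 17557 = 71·247 + 20
73: 17557 = 73·240 + 37
79: 17557 = 79·222 + 19
83: 17557 = 83·211 + 44
89: 17557 = 89·197 + 24
97: 17557 = 97·181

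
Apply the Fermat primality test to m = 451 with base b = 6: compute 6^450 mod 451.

6^1 ≡ 6 (mod 451)
6^2 ≡ 6^2 = 36 ≡ 36 (mod 451)
6^4 ≡ 36^2 = 1296 ≡ 394 (mod 451)
6^8 ≡ 394^2 = 155236 ≡ 92 (mod 451)
6^16 ≡ 92^2 = 8464 ≡ 346 (mod 451)
6^32 ≡ 346^2 = 119716 ≡ 201 (mod 451)
6^64 ≡ 201^2 = 40401 ≡ 262 (mod 451)
6^128 ≡ 262^2 = 68644 ≡ 92 (mod 451)
6^256 ≡ 92^2 = 8464 ≡ 346 (mod 451)
450 = 256 + 128 + 64 + 2 in binary powers of 2.
So 6^450 ≡ 346 · 92 · 262 · 36 ≡ 155 (mod 451).
Since 155 ≠ 1, base 6 is a Fermat witness: 451 is composite.

155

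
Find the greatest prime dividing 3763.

71

3763 = 53 · 71
71 is prime.
So 3763 = 53 · 71; the largest prime factor is 71.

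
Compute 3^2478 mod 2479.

3^1 ≡ 3 (mod 2479)
3^2 ≡ 3^2 = 9 ≡ 9 (mod 2479)
3^4 ≡ 9^2 = 81 ≡ 81 (mod 2479)
3^8 ≡ 81^2 = 6561 ≡ 1603 (mod 2479)
3^16 ≡ 1603^2 = 2569609 ≡ 1365 (mod 2479)
3^32 ≡ 1365^2 = 1863225 ≡ 1496 (mod 2479)
3^64 ≡ 1496^2 = 2238016 ≡ 1958 (mod 2479)
3^128 ≡ 1958^2 = 3833764 ≡ 1230 (mod 2479)
3^256 ≡ 1230^2 = 1512900 ≡ 710 (mod 2479)
3^512 ≡ 710^2 = 504100 ≡ 863 (mod 2479)
3^1024 ≡ 863^2 = 744769 ≡ 1069 (mod 2479)
3^2048 ≡ 1069^2 = 1142761 ≡ 2421 (mod 2479)
2478 = 2048 + 256 + 128 + 32 + 8 + 4 + 2 in binary powers of 2.
So 3^2478 ≡ 2421 · 710 · 1230 · 1496 · 1603 · 81 · 9 ≡ 2452 (mod 2479).
Since 2452 ≠ 1, base 3 is a Fermat witness: 2479 is composite.

2452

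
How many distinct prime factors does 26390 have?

26390 = 2 · 13195
13195 = 5 · 2639
2639 = 7 · 377
377 = 13 · 29
26390 = 2 · 5 · 7 · 13 · 29, which has 5 distinct prime factors.

5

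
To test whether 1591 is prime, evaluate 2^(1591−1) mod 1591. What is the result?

2^1 ≡ 2 (mod 1591)
2^2 ≡ 2^2 = 4 ≡ 4 (mod 1591)
2^4 ≡ 4^2 = 16 ≡ 16 (mod 1591)
2^8 ≡ 16^2 = 256 ≡ 256 (mod 1591)
2^16 ≡ 256^2 = 65536 ≡ 305 (mod 1591)
2^32 ≡ 305^2 = 93025 ≡ 747 (mod 1591)
2^64 ≡ 747^2 = 558009 ≡ 1159 (mod 1591)
2^128 ≡ 1159^2 = 1343281 ≡ 477 (mod 1591)
2^256 ≡ 477^2 = 227529 ≡ 16 (mod 1591)
2^512 ≡ 16^2 = 256 ≡ 256 (mod 1591)
2^1024 ≡ 256^2 = 65536 ≡ 305 (mod 1591)
1590 = 1024 + 512 + 32 + 16 + 4 + 2 in binary powers of 2.
So 2^1590 ≡ 305 · 256 · 747 · 305 · 16 · 4 ≡ 471 (mod 1591).
Since 471 ≠ 1, base 2 is a Fermat witness: 1591 is composite.

471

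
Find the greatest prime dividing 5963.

89

5963 = 67 · 89
89 is prime.
So 5963 = 67 · 89; the largest prime factor is 89.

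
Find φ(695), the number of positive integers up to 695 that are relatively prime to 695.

Factor: 695 = 5 · 139.
φ(695) = (5−1) · (139−1) = 4 · 138 = 552.

552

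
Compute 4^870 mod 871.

14

4^1 ≡ 4 (mod 871)
4^2 ≡ 4^2 = 16 ≡ 16 (mod 871)
4^4 ≡ 16^2 = 256 ≡ 256 (mod 871)
4^8 ≡ 256^2 = 65536 ≡ 211 (mod 871)
4^16 ≡ 211^2 = 44521 ≡ 100 (mod 871)
4^32 ≡ 100^2 = 10000 ≡ 419 (mod 871)
4^64 ≡ 419^2 = 175561 ≡ 490 (mod 871)
4^128 ≡ 490^2 = 240100 ≡ 575 (mod 871)
4^256 ≡ 575^2 = 330625 ≡ 516 (mod 871)
4^512 ≡ 516^2 = 266256 ≡ 601 (mod 871)
870 = 512 + 256 + 64 + 32 + 4 + 2 in binary powers of 2.
So 4^870 ≡ 601 · 516 · 490 · 419 · 256 · 16 ≡ 14 (mod 871).
Since 14 ≠ 1, base 4 is a Fermat witness: 871 is composite.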